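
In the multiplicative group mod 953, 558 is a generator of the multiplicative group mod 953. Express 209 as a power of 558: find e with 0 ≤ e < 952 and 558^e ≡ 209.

200

Baby-step giant-step with m = ceil(sqrt(952)) = 31.
Baby table (558^j mod 953 for j=0..30):
  0:1  1:558  2:686  3:635  4:767  5:89  6:106  7:62
  8:288  9:600  10:297  11:857  12:753  13:854  14:32  15:702
  16:33  17:307  18:719  19:942  20:533  21:78  22:639  23:140
  24:927  25:740  26:271  27:644  28:71  29:545  30:103
Giant step factor: 558^(-31) ≡ 859 (mod 953).
Scan 209·859^i mod 953 for i = 0, 1, …:
  i=0: 209   i=1: 367   i=2: 763   i=3: 706
  i=4: 346   i=5: 831   i=6: 32
Match at i=6, j=14: e = 6·31 + 14 = 200.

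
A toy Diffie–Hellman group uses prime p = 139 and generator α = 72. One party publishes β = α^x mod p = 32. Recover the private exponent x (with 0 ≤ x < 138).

65

Baby-step giant-step with m = ceil(sqrt(138)) = 12.
Baby table (72^j mod 139 for j=0..11):
  0:1  1:72  2:41  3:33  4:13  5:102  6:116  7:12
  8:30  9:75  10:118  11:17
Giant step factor: 72^(-12) ≡ 36 (mod 139).
Scan 32·36^i mod 139 for i = 0, 1, …:
  i=0: 32   i=1: 40   i=2: 50   i=3: 132
  i=4: 26   i=5: 102
Match at i=5, j=5: x = 5·12 + 5 = 65.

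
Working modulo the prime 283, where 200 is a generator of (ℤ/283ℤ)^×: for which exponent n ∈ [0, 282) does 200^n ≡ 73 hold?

Successive powers of 200 modulo 283:
  200^0=1  200^1=200  200^2=97  200^3=156  200^4=70  200^5=133
  200^6=281  200^7=166  200^8=89  200^9=254  200^10=143  200^11=17
  200^12=4  200^13=234  200^14=105  200^15=58  200^16=280  200^17=249
  200^18=275  200^19=98  200^20=73
So 200^20 ≡ 73 (mod 283), giving n = 20.

20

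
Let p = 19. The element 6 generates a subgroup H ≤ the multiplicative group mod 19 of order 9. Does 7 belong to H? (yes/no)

⟨6⟩ has order 9; its elements mod 19 are {1, 4, 5, 6, 7, 9, 11, 16, 17}.
7 is in this set.

yes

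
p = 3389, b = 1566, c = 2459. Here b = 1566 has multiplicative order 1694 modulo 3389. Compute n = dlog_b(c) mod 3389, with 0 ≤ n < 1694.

589

Baby-step giant-step with m = ceil(sqrt(1694)) = 42.
Baby table (1566^j mod 3389 for j=0..41):
  0:1  1:1566  2:2109  3:1808  4:1513  5:447  6:1868  7:581
  8:1594  9:1900  10:3247  11:1302  12:2143  13:828  14:2050  15:917
  16:2475  17:2223  18:715  19:1320  20:3219  21:1511  22:704  23:1039
  24:354  25:1957  26:1006  27:2900  28:140  29:2344  30:417  31:2334
  32:1702  33:1578  34:567  35:4  36:2875  37:1658  38:454  39:2663
  40:1788  41:694
Giant step factor: 1566^(-42) ≡ 856 (mod 3389).
Scan 2459·856^i mod 3389 for i = 0, 1, …:
  i=0: 2459   i=1: 335   i=2: 2084   i=3: 1290
  i=4: 2815   i=5: 61   i=6: 1381   i=7: 2764
  i=8: 462   i=9: 2348     …   i=13: 2987
  i=14: 1566
Match at i=14, j=1: n = 14·42 + 1 = 589.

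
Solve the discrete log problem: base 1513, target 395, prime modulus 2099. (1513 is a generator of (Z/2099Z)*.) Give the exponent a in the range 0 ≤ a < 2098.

1875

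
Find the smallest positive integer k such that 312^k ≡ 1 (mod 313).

2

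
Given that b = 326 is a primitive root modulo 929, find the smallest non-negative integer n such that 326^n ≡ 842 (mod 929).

Baby-step giant-step with m = ceil(sqrt(928)) = 31.
Baby table (326^j mod 929 for j=0..30):
  0:1  1:326  2:370  3:779  4:337  5:240  6:204  7:545
  8:231  9:57  10:2  11:652  12:740  13:629  14:674  15:480
  16:408  17:161  18:462  19:114  20:4  21:375  22:551  23:329
  24:419  25:31  26:816  27:322  28:924  29:228  30:8
Giant step factor: 326^(-31) ≡ 410 (mod 929).
Scan 842·410^i mod 929 for i = 0, 1, …:
  i=0: 842   i=1: 561   i=2: 547   i=3: 381
  i=4: 138   i=5: 840   i=6: 670   i=7: 645
  i=8: 614   i=9: 910   i=10: 571   i=11: 2
Match at i=11, j=10: n = 11·31 + 10 = 351.

351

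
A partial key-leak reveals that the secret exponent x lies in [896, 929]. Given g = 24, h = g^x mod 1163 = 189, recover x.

925

Compute 24^896 mod 1163 = 858, then multiply by 24 repeatedly:
  24^896=858  24^897=821  24^898=1096  24^899=718  24^900=950
  24^901=703  24^902=590  24^903=204  24^904=244  24^905=41
  24^906=984  24^907=356  24^908=403  24^909=368  24^910=691
  24^911=302  24^912=270  24^913=665  24^914=841  24^915=413
  24^916=608  24^917=636  24^918=145  24^919=1154  24^920=947
  24^921=631  24^922=25  24^923=600  24^924=444  24^925=189
Found 189 at exponent 925.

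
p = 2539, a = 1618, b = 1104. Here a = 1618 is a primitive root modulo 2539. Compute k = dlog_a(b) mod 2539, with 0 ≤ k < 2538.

598

Baby-step giant-step with m = ceil(sqrt(2538)) = 51.
Baby table (1618^j mod 2539 for j=0..50):
  0:1  1:1618  2:215  3:27  4:523  5:727  6:729  7:1426
  8:1856  9:1910  10:417  11:1871  12:790  13:1103  14:2276  15:1018
  16:1852  17:516  18:2096  19:1763  20:1237  21:734  22:1899  23:392
  24:2045  25:493  26:428  27:1896  28:616  29:1400  30:412  31:1398
  32:2254  33:968  34:2200  35:2461  36:746  37:1003  38:433  39:2369
  40:1691  41:1535  42:488  43:2494  44:821  45:481  46:1324  47:1855
  48:292  49:202  50:1844
Giant step factor: 1618^(-51) ≡ 504 (mod 2539).
Scan 1104·504^i mod 2539 for i = 0, 1, …:
  i=0: 1104   i=1: 375   i=2: 1114   i=3: 337
  i=4: 2274   i=5: 1007   i=6: 2267   i=7: 18
  i=8: 1455   i=9: 2088   i=10: 1206   i=11: 1003
Match at i=11, j=37: k = 11·51 + 37 = 598.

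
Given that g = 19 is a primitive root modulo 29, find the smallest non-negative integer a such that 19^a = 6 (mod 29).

10

Successive powers of 19 modulo 29:
  19^0=1  19^1=19  19^2=13  19^3=15  19^4=24  19^5=21
  19^6=22  19^7=12  19^8=25  19^9=11  19^10=6
So 19^10 ≡ 6 (mod 29), giving a = 10.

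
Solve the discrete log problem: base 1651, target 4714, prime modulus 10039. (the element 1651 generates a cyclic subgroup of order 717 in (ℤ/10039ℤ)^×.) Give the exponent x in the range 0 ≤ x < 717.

28

Successive powers of 1651 modulo 10039:
  1651^0=1  1651^1=1651  1651^2=5232  1651^3=4492  1651^4=7510  1651^5=845
  1651^6=9713  1651^7=3880  1651^8=998  1651^9=1302  1651^10=1256  1651^11=5622
  1651^12=5886  1651^13=34  1651^14=5939  1651^15=7225  1651^16=2143  1651^17=4365
  1651^18=8652  1651^19=8994  1651^20=1413  1651^21=3815  1651^22=4112  1651^23=2548
  1651^24=407  1651^25=9383  1651^26=1156  1651^27=1146  1651^28=4714
So 1651^28 ≡ 4714 (mod 10039), giving x = 28.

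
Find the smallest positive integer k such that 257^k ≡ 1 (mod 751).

750

The order of 257 must divide p − 1 = 750 = 2 · 3 · 5^3.
Divisors: 1, 2, 3, 5, 6, 10, 15, 25, 30, 50, 75, 125, 150, 250, 375, 750.
Check each in increasing order: 257^1 ≡ 257;  257^2 ≡ 712;  257^3 ≡ 491;  257^5 ≡ 377;  257^6 ≡ 10;  257^10 ≡ 190;  257^15 ≡ 285;  257^25 ≡ 78;  257^30 ≡ 117;  257^50 ≡ 76;  257^75 ≡ 671;  257^125 ≡ 679;  257^150 ≡ 392;  257^250 ≡ 678;  257^375 ≡ 750;  257^750 ≡ 1.
Smallest exponent giving 1 is 750.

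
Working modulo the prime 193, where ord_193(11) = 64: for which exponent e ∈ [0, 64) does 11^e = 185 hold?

42

Baby-step giant-step with m = ceil(sqrt(64)) = 8.
Baby table (11^j mod 193 for j=0..7):
  0:1  1:11  2:121  3:173  4:166  5:89  6:14  7:154
Giant step factor: 11^(-8) ≡ 184 (mod 193).
Scan 185·184^i mod 193 for i = 0, 1, …:
  i=0: 185   i=1: 72   i=2: 124   i=3: 42
  i=4: 8   i=5: 121
Match at i=5, j=2: e = 5·8 + 2 = 42.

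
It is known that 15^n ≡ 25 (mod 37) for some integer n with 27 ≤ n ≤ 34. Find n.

Compute 15^27 mod 37 = 6, then multiply by 15 repeatedly:
  15^27=6  15^28=16  15^29=18  15^30=11  15^31=17
  15^32=33  15^33=14  15^34=25
Found 25 at exponent 34.

34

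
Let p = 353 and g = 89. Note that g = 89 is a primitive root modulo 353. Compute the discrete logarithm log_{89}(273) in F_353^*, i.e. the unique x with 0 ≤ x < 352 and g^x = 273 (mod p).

Baby-step giant-step with m = ceil(sqrt(352)) = 19.
Baby table (89^j mod 353 for j=0..18):
  0:1  1:89  2:155  3:28  4:21  5:104  6:78  7:235
  8:88  9:66  10:226  11:346  12:83  13:327  14:157  15:206
  16:331  17:160  18:120
Giant step factor: 89^(-19) ≡ 51 (mod 353).
Scan 273·51^i mod 353 for i = 0, 1, …:
  i=0: 273   i=1: 156   i=2: 190   i=3: 159
  i=4: 343   i=5: 196   i=6: 112   i=7: 64
  i=8: 87   i=9: 201     …   i=14: 90
  i=15: 1
Match at i=15, j=0: x = 15·19 + 0 = 285.

285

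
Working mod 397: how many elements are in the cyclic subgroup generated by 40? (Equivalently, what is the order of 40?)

198

The order of 40 must divide p − 1 = 396 = 2^2 · 3^2 · 11.
Divisors: 1, 2, 3, 4, 6, 9, 11, 12, 18, 22, 33, 36, 44, 66, 99, 132, 198, 396.
Check each in increasing order: 40^1 ≡ 40;  40^2 ≡ 12;  40^3 ≡ 83;  40^4 ≡ 144;  40^6 ≡ 140;  40^9 ≡ 107;  40^11 ≡ 93;  40^12 ≡ 147;  40^18 ≡ 333;  40^22 ≡ 312;  40^33 ≡ 35;  40^36 ≡ 126;  40^44 ≡ 79;  40^66 ≡ 34;  40^99 ≡ 396;  40^132 ≡ 362;  40^198 ≡ 1.
Smallest exponent giving 1 is 198.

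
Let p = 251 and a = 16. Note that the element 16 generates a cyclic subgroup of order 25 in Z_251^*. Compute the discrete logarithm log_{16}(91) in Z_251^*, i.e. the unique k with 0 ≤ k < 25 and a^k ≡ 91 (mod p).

Successive powers of 16 modulo 251:
  16^0=1  16^1=16  16^2=5  16^3=80  16^4=25  16^5=149
  16^6=125  16^7=243  16^8=123  16^9=211  16^10=113  16^11=51
  16^12=63  16^13=4  16^14=64  16^15=20  16^16=69  16^17=100
  16^18=94  16^19=249  16^20=219  16^21=241  16^22=91
So 16^22 ≡ 91 (mod 251), giving k = 22.

22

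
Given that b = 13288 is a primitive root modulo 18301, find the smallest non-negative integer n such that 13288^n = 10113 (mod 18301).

5335

Baby-step giant-step with m = ceil(sqrt(18300)) = 136.
Baby table (13288^j mod 18301 for j=0..135):
  0:1  1:13288  2:2896  3:13346  4:4958  5:16605  6:10384  7:11353
  8:3521  9:9692  10:3159  11:12599  12:16265  13:12811  14:14967  15:4529
  16:7664  17:12468  18:14132  19:17756  20:5236  21:13867  22:10228  23:6438
  24:9270  25:14030  26:16654  27:2660  28:6849  29:16940  30:14721  31:11560
  32:8987  33:5231  34:2330  35:14049  36:12912  37:2781  38:4209  39:1336
  40:798  41:7545  42:5082  43:17227  44:3468  45:866  46:14380  47:699
  48:9705  49:11194  50:13645  51:6753  52:4061  53:11220  54:11414  55:8845
  56:3338  57:12021  58:3920  59:4314  60:5700  61:12062  62:17999  63:13244
  64:3856  65:14029  66:3366  67:18065  68:11804  69:11982  70:16417  71:1176
  72:15935  73:1710  74:10939  75:10890  76:313  77:4817  78:9699  79:4670
  80:14570  81:18182  82:10915  83:3095  84:4013  85:13931  86:513  87:8772
  88:3267  89:1924  90:17916  91:8400  92:1401  93:4371  94:12775  95:12425
  96:10079  97:3034  98:16990  99:1984  100:9952  101:17451  102:15218  103:9035
  104:2520  105:13231  106:14122  107:12983  108:12878  109:8514  110:15551  111:5097
  112:15236  113:10306  114:18046  115:15546  116:11861  117:756  118:16780  119:11557
  120:5725  121:14844  122:17195  123:17476  124:18000  125:8231  126:6752  127:9074
  128:8324  129:16369  130:3887  131:5034  132:1637  133:10868  134:793  135:14309
Giant step factor: 13288^(-136) ≡ 7838 (mod 18301).
Scan 10113·7838^i mod 18301 for i = 0, 1, …:
  i=0: 10113   i=1: 4063   i=2: 2054   i=3: 12673
  i=4: 11447   i=5: 10084   i=6: 14674   i=7: 11328
  i=8: 10713   i=9: 3506     …   i=38: 12157
  i=39: 11560
Match at i=39, j=31: n = 39·136 + 31 = 5335.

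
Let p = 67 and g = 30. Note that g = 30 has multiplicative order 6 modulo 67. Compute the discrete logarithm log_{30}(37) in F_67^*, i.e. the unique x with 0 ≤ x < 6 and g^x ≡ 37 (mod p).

4

Successive powers of 30 modulo 67:
  30^0=1  30^1=30  30^2=29  30^3=66  30^4=37
So 30^4 ≡ 37 (mod 67), giving x = 4.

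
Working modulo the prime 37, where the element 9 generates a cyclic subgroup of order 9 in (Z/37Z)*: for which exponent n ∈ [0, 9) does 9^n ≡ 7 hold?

2

Successive powers of 9 modulo 37:
  9^0=1  9^1=9  9^2=7
So 9^2 ≡ 7 (mod 37), giving n = 2.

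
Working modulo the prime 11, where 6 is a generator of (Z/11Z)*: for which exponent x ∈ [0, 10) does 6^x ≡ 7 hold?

Successive powers of 6 modulo 11:
  6^0=1  6^1=6  6^2=3  6^3=7
So 6^3 ≡ 7 (mod 11), giving x = 3.

3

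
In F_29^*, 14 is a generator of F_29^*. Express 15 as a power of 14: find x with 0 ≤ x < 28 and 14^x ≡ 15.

15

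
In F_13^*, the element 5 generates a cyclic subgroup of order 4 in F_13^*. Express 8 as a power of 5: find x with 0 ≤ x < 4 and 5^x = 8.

3

Successive powers of 5 modulo 13:
  5^0=1  5^1=5  5^2=12  5^3=8
So 5^3 ≡ 8 (mod 13), giving x = 3.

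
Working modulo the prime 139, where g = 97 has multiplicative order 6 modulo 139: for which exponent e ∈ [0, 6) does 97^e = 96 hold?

2

Successive powers of 97 modulo 139:
  97^0=1  97^1=97  97^2=96
So 97^2 ≡ 96 (mod 139), giving e = 2.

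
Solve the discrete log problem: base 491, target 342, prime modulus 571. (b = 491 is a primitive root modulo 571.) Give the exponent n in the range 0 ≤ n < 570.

212

Baby-step giant-step with m = ceil(sqrt(570)) = 24.
Baby table (491^j mod 571 for j=0..23):
  0:1  1:491  2:119  3:187  4:457  5:555  6:138  7:380
  8:434  9:111  10:256  11:76  12:201  13:479  14:508  15:472
  16:497  17:210  18:330  19:437  20:442  21:42  22:66  23:430
Giant step factor: 491^(-24) ≡ 208 (mod 571).
Scan 342·208^i mod 571 for i = 0, 1, …:
  i=0: 342   i=1: 332   i=2: 536   i=3: 143
  i=4: 52   i=5: 538   i=6: 559   i=7: 359
  i=8: 442
Match at i=8, j=20: n = 8·24 + 20 = 212.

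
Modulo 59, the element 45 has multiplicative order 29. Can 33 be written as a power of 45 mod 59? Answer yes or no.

33 ∈ ⟨45⟩ iff 33^29 ≡ 1 (mod 59), since |⟨45⟩| = 29.
33^29 mod 59 = 58.
Since 58 ≠ 1, 33 does not lie in the subgroup.

no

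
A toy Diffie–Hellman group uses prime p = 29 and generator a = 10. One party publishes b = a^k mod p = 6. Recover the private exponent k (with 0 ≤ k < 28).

10

Successive powers of 10 modulo 29:
  10^0=1  10^1=10  10^2=13  10^3=14  10^4=24  10^5=8
  10^6=22  10^7=17  10^8=25  10^9=18  10^10=6
So 10^10 ≡ 6 (mod 29), giving k = 10.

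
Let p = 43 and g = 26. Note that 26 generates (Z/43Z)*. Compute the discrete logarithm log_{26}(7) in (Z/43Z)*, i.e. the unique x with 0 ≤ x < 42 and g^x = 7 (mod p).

Successive powers of 26 modulo 43:
  26^0=1  26^1=26  26^2=31  26^3=32  26^4=15  26^5=3
  26^6=35  26^7=7
So 26^7 ≡ 7 (mod 43), giving x = 7.

7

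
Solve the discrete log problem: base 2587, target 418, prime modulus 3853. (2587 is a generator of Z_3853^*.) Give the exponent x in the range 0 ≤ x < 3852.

Baby-step giant-step with m = ceil(sqrt(3852)) = 63.
Baby table (2587^j mod 3853 for j=0..62):
  0:1  1:2587  2:3761  3:882  4:758  5:3622  6:3471  7:1987
  8:467  9:2140  10:3272  11:3476  12:3363  13:7  14:2697  15:3209
  16:2321  17:1453  18:2236  19:1179  20:2350  21:3269  22:3421  23:3639
  24:1214  25:423  26:49  27:3467  28:3198  29:835  30:2465  31:240
  32:547  33:1038  34:3618  35:829  36:2355  37:792  38:2961  39:343
  40:1151  41:3121  42:1992  43:1843  44:1680  45:3829  46:3413  47:2208
  48:1950  49:1073  50:1691  51:1462  52:2401  53:351  54:2582  55:2385
  56:1342  57:201  58:3685  59:773  60:44  61:2091  62:3658
Giant step factor: 2587^(-63) ≡ 3063 (mod 3853).
Scan 418·3063^i mod 3853 for i = 0, 1, …:
  i=0: 418   i=1: 1138   i=2: 2582
Match at i=2, j=54: x = 2·63 + 54 = 180.

180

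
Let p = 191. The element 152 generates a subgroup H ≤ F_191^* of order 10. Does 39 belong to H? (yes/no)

yes

⟨152⟩ has order 10; its elements mod 191 are {1, 7, 39, 49, 82, 109, 142, 152, 184, 190}.
39 is in this set.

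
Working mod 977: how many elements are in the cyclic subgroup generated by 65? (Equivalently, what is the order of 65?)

122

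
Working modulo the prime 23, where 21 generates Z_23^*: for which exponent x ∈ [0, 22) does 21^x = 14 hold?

Successive powers of 21 modulo 23:
  21^0=1  21^1=21  21^2=4  21^3=15  21^4=16  21^5=14
So 21^5 ≡ 14 (mod 23), giving x = 5.

5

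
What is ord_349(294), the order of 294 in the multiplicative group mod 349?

348

The order of 294 must divide p − 1 = 348 = 2^2 · 3 · 29.
Divisors: 1, 2, 3, 4, 6, 12, 29, 58, 87, 116, 174, 348.
Check each in increasing order: 294^1 ≡ 294;  294^2 ≡ 233;  294^3 ≡ 98;  294^4 ≡ 194;  294^6 ≡ 181;  294^12 ≡ 304;  294^29 ≡ 189;  294^58 ≡ 123;  294^87 ≡ 213;  294^116 ≡ 122;  294^174 ≡ 348;  294^348 ≡ 1.
Smallest exponent giving 1 is 348.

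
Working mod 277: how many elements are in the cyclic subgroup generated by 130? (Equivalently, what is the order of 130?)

138

The order of 130 must divide p − 1 = 276 = 2^2 · 3 · 23.
Divisors: 1, 2, 3, 4, 6, 12, 23, 46, 69, 92, 138, 276.
Check each in increasing order: 130^1 ≡ 130;  130^2 ≡ 3;  130^3 ≡ 113;  130^4 ≡ 9;  130^6 ≡ 27;  130^12 ≡ 175;  130^23 ≡ 161;  130^46 ≡ 160;  130^69 ≡ 276;  130^92 ≡ 116;  130^138 ≡ 1.
Smallest exponent giving 1 is 138.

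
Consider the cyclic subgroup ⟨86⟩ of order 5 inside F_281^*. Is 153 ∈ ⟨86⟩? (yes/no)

yes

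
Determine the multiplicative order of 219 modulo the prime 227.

The order of 219 must divide p − 1 = 226 = 2 · 113.
Divisors: 1, 2, 113, 226.
Check each in increasing order: 219^1 ≡ 219;  219^2 ≡ 64;  219^113 ≡ 1.
Smallest exponent giving 1 is 113.

113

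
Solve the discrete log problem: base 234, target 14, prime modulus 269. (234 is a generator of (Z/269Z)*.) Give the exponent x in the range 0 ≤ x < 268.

Baby-step giant-step with m = ceil(sqrt(268)) = 17.
Baby table (234^j mod 269 for j=0..16):
  0:1  1:234  2:149  3:165  4:143  5:106  6:56  7:192
  8:5  9:94  10:207  11:18  12:177  13:261  14:11  15:153
  16:25
Giant step factor: 234^(-17) ≡ 178 (mod 269).
Scan 14·178^i mod 269 for i = 0, 1, …:
  i=0: 14   i=1: 71   i=2: 264   i=3: 186
  i=4: 21   i=5: 241   i=6: 127   i=7: 10
  i=8: 166   i=9: 227   i=10: 56
Match at i=10, j=6: x = 10·17 + 6 = 176.

176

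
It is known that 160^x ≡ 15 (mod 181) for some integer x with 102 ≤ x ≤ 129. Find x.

112

Compute 160^102 mod 181 = 156, then multiply by 160 repeatedly:
  160^102=156  160^103=163  160^104=16  160^105=26  160^106=178
  160^107=63  160^108=125  160^109=90  160^110=101  160^111=51
  160^112=15
Found 15 at exponent 112.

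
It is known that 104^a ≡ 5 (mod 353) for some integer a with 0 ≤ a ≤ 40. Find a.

Compute 104^0 mod 353 = 1, then multiply by 104 repeatedly:
  104^0=1  104^1=104  104^2=226  104^3=206  104^4=244
  104^5=313  104^6=76  104^7=138  104^8=232  104^9=124
  104^10=188  104^11=137  104^12=128  104^13=251  104^14=335
  104^15=246  104^16=168  104^17=175  104^18=197  104^19=14
  104^20=44  104^21=340  104^22=60  104^23=239  104^24=146
  104^25=5
Found 5 at exponent 25.

25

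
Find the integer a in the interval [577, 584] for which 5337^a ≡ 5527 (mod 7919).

Compute 5337^577 mod 7919 = 7374, then multiply by 5337 repeatedly:
  5337^577=7374  5337^578=5527
Found 5527 at exponent 578.

578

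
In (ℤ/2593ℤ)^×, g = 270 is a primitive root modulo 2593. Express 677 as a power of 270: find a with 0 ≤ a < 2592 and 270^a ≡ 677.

Baby-step giant-step with m = ceil(sqrt(2592)) = 51.
Baby table (270^j mod 2593 for j=0..50):
  0:1  1:270  2:296  3:2130  4:2047  5:381  6:1743  7:1277
  8:2514  9:2007  10:2546  11:275  12:1646  13:1017  14:2325  15:244
  16:1055  17:2213  18:1120  19:1612  20:2209  21:40  22:428  23:1468
  24:2224  25:1497  26:2275  27:2302  28:1813  29:2026  30:2490  31:713
  32:628  33:1015  34:1785  35:2245  36:1981  37:712  38:358  39:719
  40:2248  41:198  42:1600  43:1562  44:1674  45:798  46:241  47:245
  48:1325  49:2509  50:657
Giant step factor: 270^(-51) ≡ 2503 (mod 2593).
Scan 677·2503^i mod 2593 for i = 0, 1, …:
  i=0: 677   i=1: 1302   i=2: 2098   i=3: 469
  i=4: 1871   i=5: 155   i=6: 1608   i=7: 488
  i=8: 161   i=9: 1068     …   i=20: 1836
  i=21: 712
Match at i=21, j=37: a = 21·51 + 37 = 1108.

1108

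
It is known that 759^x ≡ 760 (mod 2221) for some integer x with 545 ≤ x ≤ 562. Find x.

547

Compute 759^545 mod 2221 = 1209, then multiply by 759 repeatedly:
  759^545=1209  759^546=358  759^547=760
Found 760 at exponent 547.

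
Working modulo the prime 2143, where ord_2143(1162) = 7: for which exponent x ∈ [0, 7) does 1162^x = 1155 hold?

Successive powers of 1162 modulo 2143:
  1162^0=1  1162^1=1162  1162^2=154  1162^3=1079  1162^4=143  1162^5=1155
So 1162^5 ≡ 1155 (mod 2143), giving x = 5.

5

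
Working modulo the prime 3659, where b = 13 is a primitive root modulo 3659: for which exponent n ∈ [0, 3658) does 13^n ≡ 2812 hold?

2037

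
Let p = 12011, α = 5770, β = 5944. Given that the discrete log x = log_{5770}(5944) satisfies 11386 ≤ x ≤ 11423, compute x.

Compute 5770^11386 mod 12011 = 5944, then multiply by 5770 repeatedly:
  5770^11386=5944
Found 5944 at exponent 11386.

11386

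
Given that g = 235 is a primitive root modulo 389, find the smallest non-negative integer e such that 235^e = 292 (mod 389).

206

Baby-step giant-step with m = ceil(sqrt(388)) = 20.
Baby table (235^j mod 389 for j=0..19):
  0:1  1:235  2:376  3:57  4:169  5:37  6:137  7:297
  8:164  9:29  10:202  11:12  12:97  13:233  14:295  15:83
  16:55  17:88  18:63  19:23
Giant step factor: 235^(-20) ≡ 370 (mod 389).
Scan 292·370^i mod 389 for i = 0, 1, …:
  i=0: 292   i=1: 287   i=2: 382   i=3: 133
  i=4: 196   i=5: 166   i=6: 347   i=7: 20
  i=8: 9   i=9: 218   i=10: 137
Match at i=10, j=6: e = 10·20 + 6 = 206.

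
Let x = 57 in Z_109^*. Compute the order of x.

The order of 57 must divide p − 1 = 108 = 2^2 · 3^3.
Divisors: 1, 2, 3, 4, 6, 9, 12, 18, 27, 36, 54, 108.
Check each in increasing order: 57^1 ≡ 57;  57^2 ≡ 88;  57^3 ≡ 2;  57^4 ≡ 5;  57^6 ≡ 4;  57^9 ≡ 8;  57^12 ≡ 16;  57^18 ≡ 64;  57^27 ≡ 76;  57^36 ≡ 63;  57^54 ≡ 108;  57^108 ≡ 1.
Smallest exponent giving 1 is 108.

108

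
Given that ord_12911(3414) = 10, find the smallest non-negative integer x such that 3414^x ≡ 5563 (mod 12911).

Successive powers of 3414 modulo 12911:
  3414^0=1  3414^1=3414  3414^2=9674  3414^3=698  3414^4=7348  3414^5=12910
  3414^6=9497  3414^7=3237  3414^8=12213  3414^9=5563
So 3414^9 ≡ 5563 (mod 12911), giving x = 9.

9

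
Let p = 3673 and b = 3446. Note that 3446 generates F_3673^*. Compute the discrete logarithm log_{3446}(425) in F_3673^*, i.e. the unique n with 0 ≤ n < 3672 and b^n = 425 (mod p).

1238

Baby-step giant-step with m = ceil(sqrt(3672)) = 61.
Baby table (3446^j mod 3673 for j=0..60):
  0:1  1:3446  2:107  3:1422  4:430  5:1561  6:1934  7:1742
  8:1250  9:2744  10:1522  11:3441  12:1242  13:887  14:666  15:3084
  16:1475  17:3091  18:3559  19:167  20:2494  21:3177  22:2402  23:2023
  24:3577  25:3427  26:747  27:3062  28:2796  29:737  30:1659  31:1726
  32:1209  33:1032  34:808  35:234  36:1977  37:3000  38:2178  39:1449
  40:1647  41:777  42:3598  43:2333  44:2994  45:3540  46:807  47:461
  48:1870  49:1578  50:1748  51:3561  52:3386  53:2708  54:2348  55:3262
  56:1472  57:99  58:3238  59:3247  60:1204
Giant step factor: 3446^(-61) ≡ 3134 (mod 3673).
Scan 425·3134^i mod 3673 for i = 0, 1, …:
  i=0: 425   i=1: 2324   i=2: 3530   i=3: 3617
  i=4: 800   i=5: 2214   i=6: 379   i=7: 1407
  i=8: 1938   i=9: 2223     …   i=19: 2726
  i=20: 3559
Match at i=20, j=18: n = 20·61 + 18 = 1238.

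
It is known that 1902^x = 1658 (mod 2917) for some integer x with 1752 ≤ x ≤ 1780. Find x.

1763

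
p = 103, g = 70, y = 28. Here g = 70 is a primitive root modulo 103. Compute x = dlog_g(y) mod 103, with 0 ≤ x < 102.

56

Baby-step giant-step with m = ceil(sqrt(102)) = 11.
Baby table (70^j mod 103 for j=0..10):
  0:1  1:70  2:59  3:10  4:82  5:75  6:100  7:99
  8:29  9:73  10:63
Giant step factor: 70^(-11) ≡ 65 (mod 103).
Scan 28·65^i mod 103 for i = 0, 1, …:
  i=0: 28   i=1: 69   i=2: 56   i=3: 35
  i=4: 9   i=5: 70
Match at i=5, j=1: x = 5·11 + 1 = 56.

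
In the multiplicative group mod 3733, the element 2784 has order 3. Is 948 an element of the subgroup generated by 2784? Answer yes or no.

⟨2784⟩ has order 3; its elements mod 3733 are {1, 948, 2784}.
948 is in this set.

yes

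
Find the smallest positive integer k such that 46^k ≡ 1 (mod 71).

10

The order of 46 must divide p − 1 = 70 = 2 · 5 · 7.
Divisors: 1, 2, 5, 7, 10, 14, 35, 70.
Check each in increasing order: 46^1 ≡ 46;  46^2 ≡ 57;  46^5 ≡ 70;  46^7 ≡ 14;  46^10 ≡ 1.
Smallest exponent giving 1 is 10.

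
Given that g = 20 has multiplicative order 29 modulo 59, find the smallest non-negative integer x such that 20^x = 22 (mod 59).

Successive powers of 20 modulo 59:
  20^0=1  20^1=20  20^2=46  20^3=35  20^4=51  20^5=17
  20^6=45  20^7=15  20^8=5  20^9=41  20^10=53  20^11=57
  20^12=19  20^13=26  20^14=48  20^15=16  20^16=25  20^17=28
  20^18=29  20^19=49  20^20=36  20^21=12  20^22=4  20^23=21
  20^24=7  20^25=22
So 20^25 ≡ 22 (mod 59), giving x = 25.

25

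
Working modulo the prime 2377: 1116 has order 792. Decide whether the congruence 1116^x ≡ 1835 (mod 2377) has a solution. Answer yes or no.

no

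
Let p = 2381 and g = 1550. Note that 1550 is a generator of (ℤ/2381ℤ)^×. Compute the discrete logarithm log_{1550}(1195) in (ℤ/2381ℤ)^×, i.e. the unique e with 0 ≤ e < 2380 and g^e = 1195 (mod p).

Baby-step giant-step with m = ceil(sqrt(2380)) = 49.
Baby table (1550^j mod 2381 for j=0..48):
  0:1  1:1550  2:71  3:524  4:279  5:1489  6:761  7:955
  8:1649  9:1137  10:410  11:2154  12:538  13:550  14:102  15:954
  16:99  17:1066  18:2267  19:1875  20:1430  21:2170  22:1528  23:1686
  24:1343  25:656  26:113  27:1337  28:880  29:2068  30:574  31:1587
  32:277  33:770  34:619  35:2288  36:1091  37:540  38:1269  39:244
  40:2002  41:657  42:1663  43:1408  44:1404  45:2347  46:2063  47:2348
  48:1232
Giant step factor: 1550^(-49) ≡ 188 (mod 2381).
Scan 1195·188^i mod 2381 for i = 0, 1, …:
  i=0: 1195   i=1: 846   i=2: 1902   i=3: 426
  i=4: 1515   i=5: 1481   i=6: 2232   i=7: 560
  i=8: 516   i=9: 1768   i=10: 1425   i=11: 1228
  i=12: 2288
Match at i=12, j=35: e = 12·49 + 35 = 623.

623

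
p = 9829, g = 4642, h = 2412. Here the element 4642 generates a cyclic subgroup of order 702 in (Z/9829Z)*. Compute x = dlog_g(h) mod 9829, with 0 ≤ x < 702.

Baby-step giant-step with m = ceil(sqrt(702)) = 27.
Baby table (4642^j mod 9829 for j=0..26):
  0:1  1:4642  2:2996  3:9226  4:2139  5:1948  6:9765  7:7611
  8:4836  9:9105  10:710  11:3105  12:4096  13:4346  14:5024  15:7020
  16:3705  17:7689  18:3239  19:6897  20:2821  21:2854  22:8605  23:9183
  24:8942  25:897  26:6207
Giant step factor: 4642^(-27) ≡ 5895 (mod 9829).
Scan 2412·5895^i mod 9829 for i = 0, 1, …:
  i=0: 2412   i=1: 6006   i=2: 1312   i=3: 8646
  i=4: 4805   i=5: 8126   i=6: 6053   i=7: 3165
  i=8: 2233   i=9: 2504     …   i=16: 1183
  i=17: 5024
Match at i=17, j=14: x = 17·27 + 14 = 473.

473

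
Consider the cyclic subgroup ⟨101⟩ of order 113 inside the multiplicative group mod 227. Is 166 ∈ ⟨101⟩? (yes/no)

yes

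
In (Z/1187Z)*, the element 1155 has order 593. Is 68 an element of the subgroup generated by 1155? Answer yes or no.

no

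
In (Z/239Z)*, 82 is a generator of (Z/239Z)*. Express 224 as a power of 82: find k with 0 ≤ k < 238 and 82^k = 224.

165

Baby-step giant-step with m = ceil(sqrt(238)) = 16.
Baby table (82^j mod 239 for j=0..15):
  0:1  1:82  2:32  3:234  4:68  5:79  6:25  7:138
  8:83  9:114  10:27  11:63  12:147  13:104  14:163  15:221
Giant step factor: 82^(-16) ≡ 165 (mod 239).
Scan 224·165^i mod 239 for i = 0, 1, …:
  i=0: 224   i=1: 154   i=2: 76   i=3: 112
  i=4: 77   i=5: 38   i=6: 56   i=7: 158
  i=8: 19   i=9: 28   i=10: 79
Match at i=10, j=5: k = 10·16 + 5 = 165.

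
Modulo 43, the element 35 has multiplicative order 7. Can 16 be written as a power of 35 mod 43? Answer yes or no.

⟨35⟩ has order 7; its elements mod 43 are {1, 4, 11, 16, 21, 35, 41}.
16 is in this set.

yes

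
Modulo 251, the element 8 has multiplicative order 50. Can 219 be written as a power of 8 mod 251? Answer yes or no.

219 ∈ ⟨8⟩ iff 219^50 ≡ 1 (mod 251), since |⟨8⟩| = 50.
219^50 mod 251 = 1.
Since 1 = 1, 219 lies in the subgroup.

yes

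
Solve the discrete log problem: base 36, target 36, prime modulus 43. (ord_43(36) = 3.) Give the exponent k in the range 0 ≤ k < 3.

Successive powers of 36 modulo 43:
  36^0=1  36^1=36
So 36^1 ≡ 36 (mod 43), giving k = 1.

1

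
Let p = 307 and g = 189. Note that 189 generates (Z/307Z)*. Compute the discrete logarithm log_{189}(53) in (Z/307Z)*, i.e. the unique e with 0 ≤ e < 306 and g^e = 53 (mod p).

170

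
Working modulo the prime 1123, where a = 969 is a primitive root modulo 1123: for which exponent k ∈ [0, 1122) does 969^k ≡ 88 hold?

Baby-step giant-step with m = ceil(sqrt(1122)) = 34.
Baby table (969^j mod 1123 for j=0..33):
  0:1  1:969  2:133  3:855  4:844  5:292  6:1075  7:654
  8:354  9:511  10:1039  11:583  12:58  13:52  14:976  15:178
  16:663  17:91  18:585  19:873  20:318  21:440  22:743  23:124
  24:1118  25:770  26:458  27:217  28:272  29:786  30:240  31:99
  32:476  33:814
Giant step factor: 969^(-34) ≡ 623 (mod 1123).
Scan 88·623^i mod 1123 for i = 0, 1, …:
  i=0: 88   i=1: 920   i=2: 430   i=3: 616
  i=4: 825   i=5: 764   i=6: 943   i=7: 160
  i=8: 856   i=9: 986     …   i=15: 25
  i=16: 976
Match at i=16, j=14: k = 16·34 + 14 = 558.

558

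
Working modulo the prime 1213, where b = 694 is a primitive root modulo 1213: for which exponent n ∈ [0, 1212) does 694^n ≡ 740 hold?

Baby-step giant-step with m = ceil(sqrt(1212)) = 35.
Baby table (694^j mod 1213 for j=0..34):
  0:1  1:694  2:75  3:1104  4:773  5:316  6:964  7:653
  8:733  9:455  10:390  11:161  12:138  13:1158  14:646  15:727
  16:1143  17:1153  18:815  19:352  20:475  21:927  22:448  23:384
  24:849  25:901  26:599  27:860  28:44  29:211  30:874  31:56
  32:48  33:561  34:1174
Giant step factor: 694^(-35) ≡ 565 (mod 1213).
Scan 740·565^i mod 1213 for i = 0, 1, …:
  i=0: 740   i=1: 828   i=2: 815
Match at i=2, j=18: n = 2·35 + 18 = 88.

88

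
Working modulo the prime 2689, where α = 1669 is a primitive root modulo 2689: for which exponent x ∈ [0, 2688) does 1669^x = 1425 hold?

Baby-step giant-step with m = ceil(sqrt(2688)) = 52.
Baby table (1669^j mod 2689 for j=0..51):
  0:1  1:1669  2:2446  3:472  4:2580  5:931  6:2286  7:2332
  8:1125  9:703  10:903  11:1267  12:1069  13:1354  14:1066  15:1725
  16:1795  17:309  18:2122  19:205  20:642  21:1276  22:2645  23:1856
  24:2625  25:744  26:2107  27:2060  28:1598  29:2263  30:1591  31:1336
  32:603  33:721  34:1366  35:2271  36:1498  37:2081  38:1690  39:2538
  40:747  41:1736  42:1331  43:325  44:1936  45:1695  46:127  47:2221
  48:1407  49:786  50:2291  51:2610
Giant step factor: 1669^(-52) ≡ 1464 (mod 2689).
Scan 1425·1464^i mod 2689 for i = 0, 1, …:
  i=0: 1425   i=1: 2225   i=2: 1021   i=3: 2349
  i=4: 2394   i=5: 1049   i=6: 317   i=7: 1580
  i=8: 580   i=9: 2085     …   i=17: 141
  i=18: 2060
Match at i=18, j=27: x = 18·52 + 27 = 963.

963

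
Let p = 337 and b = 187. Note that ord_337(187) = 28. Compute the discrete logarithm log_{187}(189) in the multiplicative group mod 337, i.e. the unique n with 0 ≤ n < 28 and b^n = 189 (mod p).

7

Successive powers of 187 modulo 337:
  187^0=1  187^1=187  187^2=258  187^3=55  187^4=175  187^5=36
  187^6=329  187^7=189
So 187^7 ≡ 189 (mod 337), giving n = 7.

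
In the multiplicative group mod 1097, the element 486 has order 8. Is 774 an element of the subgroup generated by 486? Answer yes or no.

no

⟨486⟩ has order 8; its elements mod 1097 are {1, 79, 341, 486, 611, 756, 1018, 1096}.
774 is not in this set.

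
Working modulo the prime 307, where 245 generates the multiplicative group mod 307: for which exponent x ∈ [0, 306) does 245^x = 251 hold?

244

Baby-step giant-step with m = ceil(sqrt(306)) = 18.
Baby table (245^j mod 307 for j=0..17):
  0:1  1:245  2:160  3:211  4:119  5:297  6:6  7:242
  8:39  9:38  10:100  11:247  12:36  13:224  14:234  15:228
  16:293  17:254
Giant step factor: 245^(-18) ≡ 280 (mod 307).
Scan 251·280^i mod 307 for i = 0, 1, …:
  i=0: 251   i=1: 284   i=2: 7   i=3: 118
  i=4: 191   i=5: 62   i=6: 168   i=7: 69
  i=8: 286   i=9: 260   i=10: 41   i=11: 121
  i=12: 110   i=13: 100
Match at i=13, j=10: x = 13·18 + 10 = 244.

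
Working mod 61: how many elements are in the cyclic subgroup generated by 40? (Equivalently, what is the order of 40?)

12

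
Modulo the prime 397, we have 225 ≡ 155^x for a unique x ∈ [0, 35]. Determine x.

Compute 155^0 mod 397 = 1, then multiply by 155 repeatedly:
  155^0=1  155^1=155  155^2=205  155^3=15  155^4=340
  155^5=296  155^6=225
Found 225 at exponent 6.

6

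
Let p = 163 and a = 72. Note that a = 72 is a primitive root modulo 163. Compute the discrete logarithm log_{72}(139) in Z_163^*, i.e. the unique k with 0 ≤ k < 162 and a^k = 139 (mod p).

Baby-step giant-step with m = ceil(sqrt(162)) = 13.
Baby table (72^j mod 163 for j=0..12):
  0:1  1:72  2:131  3:141  4:46  5:52  6:158  7:129
  8:160  9:110  10:96  11:66  12:25
Giant step factor: 72^(-13) ≡ 70 (mod 163).
Scan 139·70^i mod 163 for i = 0, 1, …:
  i=0: 139   i=1: 113   i=2: 86   i=3: 152
  i=4: 45   i=5: 53   i=6: 124   i=7: 41
  i=8: 99   i=9: 84   i=10: 12   i=11: 25
Match at i=11, j=12: k = 11·13 + 12 = 155.

155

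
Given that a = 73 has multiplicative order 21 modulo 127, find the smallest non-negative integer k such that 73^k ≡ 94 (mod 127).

Successive powers of 73 modulo 127:
  73^0=1  73^1=73  73^2=122  73^3=16  73^4=25  73^5=47
  73^6=2  73^7=19  73^8=117  73^9=32  73^10=50  73^11=94
So 73^11 ≡ 94 (mod 127), giving k = 11.

11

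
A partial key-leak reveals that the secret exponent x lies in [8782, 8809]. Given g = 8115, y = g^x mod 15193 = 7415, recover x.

8792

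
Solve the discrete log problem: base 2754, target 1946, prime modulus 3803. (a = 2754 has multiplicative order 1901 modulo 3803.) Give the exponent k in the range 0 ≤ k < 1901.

149

Baby-step giant-step with m = ceil(sqrt(1901)) = 44.
Baby table (2754^j mod 3803 for j=0..43):
  0:1  1:2754  2:1334  3:138  4:3555  5:1548  6:29  7:3
  8:656  9:199  10:414  11:3059  12:841  13:87  14:9  15:1968
  16:597  17:1242  18:1571  19:2523  20:261  21:27  22:2101  23:1791
  24:3726  25:910  26:3766  27:783  28:81  29:2500  30:1570  31:3572
  32:2730  33:3692  34:2349  35:243  36:3697  37:907  38:3110  39:584
  40:3470  41:3244  42:729  43:3485
Giant step factor: 2754^(-44) ≡ 3209 (mod 3803).
Scan 1946·3209^i mod 3803 for i = 0, 1, …:
  i=0: 1946   i=1: 188   i=2: 2418   i=3: 1242
Match at i=3, j=17: k = 3·44 + 17 = 149.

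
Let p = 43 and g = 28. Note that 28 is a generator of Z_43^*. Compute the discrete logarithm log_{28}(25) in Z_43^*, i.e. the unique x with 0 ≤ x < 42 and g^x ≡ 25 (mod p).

10

Successive powers of 28 modulo 43:
  28^0=1  28^1=28  28^2=10  28^3=22  28^4=14  28^5=5
  28^6=11  28^7=7  28^8=24  28^9=27  28^10=25
So 28^10 ≡ 25 (mod 43), giving x = 10.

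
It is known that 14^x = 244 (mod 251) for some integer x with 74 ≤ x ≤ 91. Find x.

81

Compute 14^74 mod 251 = 142, then multiply by 14 repeatedly:
  14^74=142  14^75=231  14^76=222  14^77=96  14^78=89
  14^79=242  14^80=125  14^81=244
Found 244 at exponent 81.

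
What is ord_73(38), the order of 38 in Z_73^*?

36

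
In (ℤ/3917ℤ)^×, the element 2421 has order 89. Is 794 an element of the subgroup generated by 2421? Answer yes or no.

yes

794 ∈ ⟨2421⟩ iff 794^89 ≡ 1 (mod 3917), since |⟨2421⟩| = 89.
794^89 mod 3917 = 1.
Since 1 = 1, 794 lies in the subgroup.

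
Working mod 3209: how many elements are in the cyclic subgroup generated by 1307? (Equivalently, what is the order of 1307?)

The order of 1307 must divide p − 1 = 3208 = 2^3 · 401.
Divisors: 1, 2, 4, 8, 401, 802, 1604, 3208.
Check each in increasing order: 1307^1 ≡ 1307;  1307^2 ≡ 1061;  1307^4 ≡ 2571;  1307^8 ≡ 2710;  1307^401 ≡ 2188;  1307^802 ≡ 2725;  1307^1604 ≡ 3208;  1307^3208 ≡ 1.
Smallest exponent giving 1 is 3208.

3208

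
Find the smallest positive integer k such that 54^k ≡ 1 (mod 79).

78

The order of 54 must divide p − 1 = 78 = 2 · 3 · 13.
Divisors: 1, 2, 3, 6, 13, 26, 39, 78.
Check each in increasing order: 54^1 ≡ 54;  54^2 ≡ 72;  54^3 ≡ 17;  54^6 ≡ 52;  54^13 ≡ 24;  54^26 ≡ 23;  54^39 ≡ 78;  54^78 ≡ 1.
Smallest exponent giving 1 is 78.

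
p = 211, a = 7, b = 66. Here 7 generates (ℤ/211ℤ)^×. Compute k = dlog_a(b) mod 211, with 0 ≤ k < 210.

74

Baby-step giant-step with m = ceil(sqrt(210)) = 15.
Baby table (7^j mod 211 for j=0..14):
  0:1  1:7  2:49  3:132  4:80  5:138  6:122  7:10
  8:70  9:68  10:54  11:167  12:114  13:165  14:100
Giant step factor: 7^(-15) ≡ 63 (mod 211).
Scan 66·63^i mod 211 for i = 0, 1, …:
  i=0: 66   i=1: 149   i=2: 103   i=3: 159
  i=4: 100
Match at i=4, j=14: k = 4·15 + 14 = 74.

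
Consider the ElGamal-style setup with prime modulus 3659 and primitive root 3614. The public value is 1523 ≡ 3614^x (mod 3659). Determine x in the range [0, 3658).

2864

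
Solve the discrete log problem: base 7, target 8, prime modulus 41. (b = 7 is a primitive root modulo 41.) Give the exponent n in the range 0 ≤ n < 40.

Successive powers of 7 modulo 41:
  7^0=1  7^1=7  7^2=8
So 7^2 ≡ 8 (mod 41), giving n = 2.

2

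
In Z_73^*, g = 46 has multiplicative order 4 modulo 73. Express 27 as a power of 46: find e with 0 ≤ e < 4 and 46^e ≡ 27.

3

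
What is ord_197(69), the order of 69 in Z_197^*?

28

The order of 69 must divide p − 1 = 196 = 2^2 · 7^2.
Divisors: 1, 2, 4, 7, 14, 28, 49, 98, 196.
Check each in increasing order: 69^1 ≡ 69;  69^2 ≡ 33;  69^4 ≡ 104;  69^7 ≡ 14;  69^14 ≡ 196;  69^28 ≡ 1.
Smallest exponent giving 1 is 28.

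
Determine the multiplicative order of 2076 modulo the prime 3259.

The order of 2076 must divide p − 1 = 3258 = 2 · 3^2 · 181.
Divisors: 1, 2, 3, 6, 9, 18, 181, 362, 543, 1086, 1629, 3258.
Check each in increasing order: 2076^1 ≡ 2076;  2076^2 ≡ 1378;  2076^3 ≡ 2585;  2076^6 ≡ 1275;  2076^9 ≡ 1026;  2076^18 ≡ 19;  2076^181 ≡ 1503;  2076^362 ≡ 522;  2076^543 ≡ 2406;  2076^1086 ≡ 852;  2076^1629 ≡ 1.
Smallest exponent giving 1 is 1629.

1629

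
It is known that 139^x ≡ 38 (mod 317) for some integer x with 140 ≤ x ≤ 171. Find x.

Compute 139^140 mod 317 = 31, then multiply by 139 repeatedly:
  139^140=31  139^141=188  139^142=138  139^143=162  139^144=11
  139^145=261  139^146=141  139^147=262  139^148=280  139^149=246
  139^150=275  139^151=185  139^152=38
Found 38 at exponent 152.

152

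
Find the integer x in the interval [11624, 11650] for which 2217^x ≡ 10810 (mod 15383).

11644

Compute 2217^11624 mod 15383 = 6355, then multiply by 2217 repeatedly:
  2217^11624=6355  2217^11625=13590  2217^11626=9116  2217^11627=12293  2217^11628=10288
  2217^11629=10890  2217^11630=7203  2217^11631=1497  2217^11632=11504  2217^11633=14737
  2217^11634=13820  2217^11635=11387  2217^11636=1476  2217^11637=11096  2217^11638=2415
  2217^11639=771  2217^11640=1794  2217^11641=8484  2217^11642=11002  2217^11643=9379
  2217^11644=10810
Found 10810 at exponent 11644.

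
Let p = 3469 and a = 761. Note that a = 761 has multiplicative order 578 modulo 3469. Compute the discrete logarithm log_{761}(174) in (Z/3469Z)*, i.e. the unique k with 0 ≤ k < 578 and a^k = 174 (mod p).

Baby-step giant-step with m = ceil(sqrt(578)) = 25.
Baby table (761^j mod 3469 for j=0..24):
  0:1  1:761  2:3267  3:2383  4:2645  5:825  6:3405  7:3331
  8:2521  9:124  10:701  11:2704  12:627  13:1894  14:1699  15:2471
  16:233  17:394  18:1500  19:199  20:2272  21:1430  22:2433  23:2536
  24:1132
Giant step factor: 761^(-25) ≡ 2407 (mod 3469).
Scan 174·2407^i mod 3469 for i = 0, 1, …:
  i=0: 174   i=1: 2538   i=2: 57   i=3: 1908
  i=4: 3069   i=5: 1582   i=6: 2381   i=7: 279
  i=8: 2036   i=9: 2424     …   i=21: 112
  i=22: 2471
Match at i=22, j=15: k = 22·25 + 15 = 565.

565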